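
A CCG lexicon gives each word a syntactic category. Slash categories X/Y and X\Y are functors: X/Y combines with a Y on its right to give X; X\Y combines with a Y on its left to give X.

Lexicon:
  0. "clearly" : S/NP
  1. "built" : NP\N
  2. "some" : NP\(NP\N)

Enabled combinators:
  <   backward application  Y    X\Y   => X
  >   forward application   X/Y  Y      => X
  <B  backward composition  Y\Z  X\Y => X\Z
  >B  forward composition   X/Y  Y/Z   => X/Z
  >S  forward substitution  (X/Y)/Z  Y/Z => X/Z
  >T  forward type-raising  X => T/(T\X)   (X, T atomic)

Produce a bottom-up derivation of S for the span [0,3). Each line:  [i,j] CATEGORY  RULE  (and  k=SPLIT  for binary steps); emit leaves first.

[0,1] S/NP  lex  "clearly"
[1,2] NP\N  lex  "built"
[2,3] NP\(NP\N)  lex  "some"
[1,3] NP  <  k=2
[0,3] S  >  k=1

[0,3] S   >
  [0,1] "clearly" : S/NP
  [1,3] NP   <
    [1,2] "built" : NP\N
    [2,3] "some" : NP\(NP\N)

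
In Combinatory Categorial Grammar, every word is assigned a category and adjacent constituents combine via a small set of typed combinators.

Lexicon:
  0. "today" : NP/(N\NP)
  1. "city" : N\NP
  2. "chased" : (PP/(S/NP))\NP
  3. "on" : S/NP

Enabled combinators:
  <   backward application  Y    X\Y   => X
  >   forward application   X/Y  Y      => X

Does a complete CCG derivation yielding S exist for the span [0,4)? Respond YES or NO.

NP/(N\NP) N\NP (PP/(S/NP))\NP S/NP
CKY chart[0,4] = {PP}; S ∉ chart

NO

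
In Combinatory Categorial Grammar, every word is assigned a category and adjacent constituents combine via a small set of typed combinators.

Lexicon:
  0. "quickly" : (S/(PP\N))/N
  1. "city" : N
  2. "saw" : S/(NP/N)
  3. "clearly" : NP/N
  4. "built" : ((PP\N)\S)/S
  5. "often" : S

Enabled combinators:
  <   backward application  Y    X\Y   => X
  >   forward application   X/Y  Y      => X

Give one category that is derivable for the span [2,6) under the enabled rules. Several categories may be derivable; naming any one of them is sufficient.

[0,6] S   >
  [0,2] S/(PP\N)   >
    [0,1] "quickly" : (S/(PP\N))/N
    [1,2] "city" : N
  [2,6] PP\N   <
    [2,4] S   >
      [2,3] "saw" : S/(NP/N)
      [3,4] "clearly" : NP/N
    [4,6] (PP\N)\S   >
      [4,5] "built" : ((PP\N)\S)/S
      [5,6] "often" : S

PP\N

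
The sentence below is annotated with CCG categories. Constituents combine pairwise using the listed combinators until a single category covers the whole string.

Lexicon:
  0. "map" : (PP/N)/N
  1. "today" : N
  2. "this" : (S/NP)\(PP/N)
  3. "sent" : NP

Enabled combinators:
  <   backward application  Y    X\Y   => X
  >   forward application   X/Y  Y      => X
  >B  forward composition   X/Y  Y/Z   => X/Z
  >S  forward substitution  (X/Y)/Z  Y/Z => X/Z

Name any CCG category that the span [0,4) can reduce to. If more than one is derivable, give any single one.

[0,4] S   >
  [0,3] S/NP   <
    [0,2] PP/N   >
      [0,1] "map" : (PP/N)/N
      [1,2] "today" : N
    [2,3] "this" : (S/NP)\(PP/N)
  [3,4] "sent" : NP

S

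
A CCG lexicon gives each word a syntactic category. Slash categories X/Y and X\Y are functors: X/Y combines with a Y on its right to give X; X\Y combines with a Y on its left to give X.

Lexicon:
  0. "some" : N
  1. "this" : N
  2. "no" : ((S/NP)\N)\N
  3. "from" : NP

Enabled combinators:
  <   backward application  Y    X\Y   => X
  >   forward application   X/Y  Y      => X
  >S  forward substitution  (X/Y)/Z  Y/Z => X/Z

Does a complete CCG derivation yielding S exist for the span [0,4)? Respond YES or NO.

[0,4] S   >
  [0,3] S/NP   <
    [0,1] "some" : N
    [1,3] (S/NP)\N   <
      [1,2] "this" : N
      [2,3] "no" : ((S/NP)\N)\N
  [3,4] "from" : NP

YES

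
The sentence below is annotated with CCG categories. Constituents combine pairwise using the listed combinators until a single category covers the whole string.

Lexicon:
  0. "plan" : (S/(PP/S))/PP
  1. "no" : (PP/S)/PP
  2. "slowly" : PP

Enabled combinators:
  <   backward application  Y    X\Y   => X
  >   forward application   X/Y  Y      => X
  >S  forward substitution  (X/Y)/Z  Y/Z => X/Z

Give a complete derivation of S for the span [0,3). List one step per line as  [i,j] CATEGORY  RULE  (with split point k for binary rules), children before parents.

[0,3] S   >
  [0,2] S/PP   >S
    [0,1] "plan" : (S/(PP/S))/PP
    [1,2] "no" : (PP/S)/PP
  [2,3] "slowly" : PP

[0,1] (S/(PP/S))/PP  lex  "plan"
[1,2] (PP/S)/PP  lex  "no"
[0,2] S/PP  >S  k=1
[2,3] PP  lex  "slowly"
[0,3] S  >  k=2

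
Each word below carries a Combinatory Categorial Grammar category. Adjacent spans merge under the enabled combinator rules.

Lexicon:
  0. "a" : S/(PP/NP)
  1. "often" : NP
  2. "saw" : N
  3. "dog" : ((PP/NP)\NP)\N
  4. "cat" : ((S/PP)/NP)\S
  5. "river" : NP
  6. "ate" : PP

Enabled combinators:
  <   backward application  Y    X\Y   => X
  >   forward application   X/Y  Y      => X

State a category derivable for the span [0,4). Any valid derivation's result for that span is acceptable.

S

[0,7] S   >
  [0,6] S/PP   >
    [0,5] (S/PP)/NP   <
      [0,4] S   >
        [0,1] "a" : S/(PP/NP)
        [1,4] PP/NP   <
          [1,2] "often" : NP
          [2,4] (PP/NP)\NP   <
            [2,3] "saw" : N
            [3,4] "dog" : ((PP/NP)\NP)\N
      [4,5] "cat" : ((S/PP)/NP)\S
    [5,6] "river" : NP
  [6,7] "ate" : PP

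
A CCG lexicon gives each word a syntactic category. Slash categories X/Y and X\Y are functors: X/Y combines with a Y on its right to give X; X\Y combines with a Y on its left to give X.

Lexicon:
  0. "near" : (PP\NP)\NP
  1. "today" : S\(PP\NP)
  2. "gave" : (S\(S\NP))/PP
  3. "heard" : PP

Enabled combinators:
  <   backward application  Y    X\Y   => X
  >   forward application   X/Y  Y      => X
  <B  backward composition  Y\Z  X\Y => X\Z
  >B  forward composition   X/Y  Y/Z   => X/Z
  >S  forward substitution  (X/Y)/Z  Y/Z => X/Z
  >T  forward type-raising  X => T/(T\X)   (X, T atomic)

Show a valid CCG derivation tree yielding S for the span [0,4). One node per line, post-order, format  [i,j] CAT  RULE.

[0,1] (PP\NP)\NP  lex  "near"
[1,2] S\(PP\NP)  lex  "today"
[0,2] S\NP  <B  k=1
[2,3] (S\(S\NP))/PP  lex  "gave"
[3,4] PP  lex  "heard"
[2,4] S\(S\NP)  >  k=3
[0,4] S  <  k=2

[0,4] S   <
  [0,2] S\NP   <B
    [0,1] "near" : (PP\NP)\NP
    [1,2] "today" : S\(PP\NP)
  [2,4] S\(S\NP)   >
    [2,3] "gave" : (S\(S\NP))/PP
    [3,4] "heard" : PP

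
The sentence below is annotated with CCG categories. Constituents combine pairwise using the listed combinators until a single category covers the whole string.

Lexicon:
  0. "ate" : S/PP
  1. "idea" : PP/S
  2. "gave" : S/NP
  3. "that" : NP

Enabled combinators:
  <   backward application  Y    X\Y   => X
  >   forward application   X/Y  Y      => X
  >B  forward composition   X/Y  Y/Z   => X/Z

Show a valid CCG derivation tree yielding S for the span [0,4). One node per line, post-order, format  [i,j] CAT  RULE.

[0,4] S   >
  [0,1] "ate" : S/PP
  [1,4] PP   >
    [1,2] "idea" : PP/S
    [2,4] S   >
      [2,3] "gave" : S/NP
      [3,4] "that" : NP

[0,1] S/PP  lex  "ate"
[1,2] PP/S  lex  "idea"
[2,3] S/NP  lex  "gave"
[3,4] NP  lex  "that"
[2,4] S  >  k=3
[1,4] PP  >  k=2
[0,4] S  >  k=1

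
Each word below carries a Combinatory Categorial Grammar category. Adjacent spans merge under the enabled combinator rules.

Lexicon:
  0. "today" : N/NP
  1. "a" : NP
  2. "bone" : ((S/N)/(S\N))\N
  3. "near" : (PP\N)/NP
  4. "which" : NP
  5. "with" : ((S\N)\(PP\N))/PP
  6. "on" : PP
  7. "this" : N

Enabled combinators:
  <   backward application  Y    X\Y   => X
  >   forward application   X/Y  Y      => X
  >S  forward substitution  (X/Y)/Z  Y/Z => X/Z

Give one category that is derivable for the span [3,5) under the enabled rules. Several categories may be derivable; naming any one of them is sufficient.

PP\N

[0,8] S   >
  [0,7] S/N   >
    [0,3] (S/N)/(S\N)   <
      [0,2] N   >
        [0,1] "today" : N/NP
        [1,2] "a" : NP
      [2,3] "bone" : ((S/N)/(S\N))\N
    [3,7] S\N   <
      [3,5] PP\N   >
        [3,4] "near" : (PP\N)/NP
        [4,5] "which" : NP
      [5,7] (S\N)\(PP\N)   >
        [5,6] "with" : ((S\N)\(PP\N))/PP
        [6,7] "on" : PP
  [7,8] "this" : N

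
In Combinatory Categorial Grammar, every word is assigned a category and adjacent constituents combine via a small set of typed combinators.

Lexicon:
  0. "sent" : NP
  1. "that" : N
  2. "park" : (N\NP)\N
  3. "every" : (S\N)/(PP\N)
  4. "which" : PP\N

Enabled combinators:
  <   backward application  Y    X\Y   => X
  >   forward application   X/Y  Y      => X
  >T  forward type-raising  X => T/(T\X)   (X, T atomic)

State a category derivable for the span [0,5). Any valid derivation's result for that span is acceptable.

[0,5] S   <
  [0,3] N   <
    [0,1] "sent" : NP
    [1,3] N\NP   <
      [1,2] "that" : N
      [2,3] "park" : (N\NP)\N
  [3,5] S\N   >
    [3,4] "every" : (S\N)/(PP\N)
    [4,5] "which" : PP\N

S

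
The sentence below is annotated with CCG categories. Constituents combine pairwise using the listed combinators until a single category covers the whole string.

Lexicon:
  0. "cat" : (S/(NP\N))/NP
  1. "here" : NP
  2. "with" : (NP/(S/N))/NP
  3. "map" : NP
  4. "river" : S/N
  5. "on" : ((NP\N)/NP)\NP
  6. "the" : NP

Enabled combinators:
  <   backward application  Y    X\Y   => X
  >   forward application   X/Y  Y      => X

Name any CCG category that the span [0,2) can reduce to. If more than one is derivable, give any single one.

[0,7] S   >
  [0,2] S/(NP\N)   >
    [0,1] "cat" : (S/(NP\N))/NP
    [1,2] "here" : NP
  [2,7] NP\N   >
    [2,6] (NP\N)/NP   <
      [2,5] NP   >
        [2,4] NP/(S/N)   >
          [2,3] "with" : (NP/(S/N))/NP
          [3,4] "map" : NP
        [4,5] "river" : S/N
      [5,6] "on" : ((NP\N)/NP)\NP
    [6,7] "the" : NP

S/(NP\N)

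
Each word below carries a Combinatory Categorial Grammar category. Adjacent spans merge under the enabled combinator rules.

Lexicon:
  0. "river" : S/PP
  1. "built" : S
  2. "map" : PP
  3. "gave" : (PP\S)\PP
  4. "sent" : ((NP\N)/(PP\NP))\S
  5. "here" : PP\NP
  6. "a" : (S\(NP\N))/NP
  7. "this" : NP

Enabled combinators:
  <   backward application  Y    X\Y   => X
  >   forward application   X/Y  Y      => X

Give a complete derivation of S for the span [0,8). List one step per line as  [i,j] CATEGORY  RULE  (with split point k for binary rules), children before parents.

[0,1] S/PP  lex  "river"
[1,2] S  lex  "built"
[2,3] PP  lex  "map"
[3,4] (PP\S)\PP  lex  "gave"
[2,4] PP\S  <  k=3
[1,4] PP  <  k=2
[0,4] S  >  k=1
[4,5] ((NP\N)/(PP\NP))\S  lex  "sent"
[0,5] (NP\N)/(PP\NP)  <  k=4
[5,6] PP\NP  lex  "here"
[0,6] NP\N  >  k=5
[6,7] (S\(NP\N))/NP  lex  "a"
[7,8] NP  lex  "this"
[6,8] S\(NP\N)  >  k=7
[0,8] S  <  k=6

[0,8] S   <
  [0,6] NP\N   >
    [0,5] (NP\N)/(PP\NP)   <
      [0,4] S   >
        [0,1] "river" : S/PP
        [1,4] PP   <
          [1,2] "built" : S
          [2,4] PP\S   <
            [2,3] "map" : PP
            [3,4] "gave" : (PP\S)\PP
      [4,5] "sent" : ((NP\N)/(PP\NP))\S
    [5,6] "here" : PP\NP
  [6,8] S\(NP\N)   >
    [6,7] "a" : (S\(NP\N))/NP
    [7,8] "this" : NP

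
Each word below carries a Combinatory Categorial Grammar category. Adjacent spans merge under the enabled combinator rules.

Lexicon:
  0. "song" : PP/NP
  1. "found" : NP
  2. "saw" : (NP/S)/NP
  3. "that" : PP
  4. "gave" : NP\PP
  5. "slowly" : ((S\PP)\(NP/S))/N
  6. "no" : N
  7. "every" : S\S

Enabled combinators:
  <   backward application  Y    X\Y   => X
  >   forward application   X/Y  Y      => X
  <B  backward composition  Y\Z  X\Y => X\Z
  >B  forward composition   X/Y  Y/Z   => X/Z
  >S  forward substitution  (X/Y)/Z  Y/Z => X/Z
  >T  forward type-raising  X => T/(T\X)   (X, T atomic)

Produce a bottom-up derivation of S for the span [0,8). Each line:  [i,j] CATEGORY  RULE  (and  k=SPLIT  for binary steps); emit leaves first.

[0,8] S   <
  [0,2] PP   >
    [0,1] "song" : PP/NP
    [1,2] "found" : NP
  [2,8] S\PP   <B
    [2,7] S\PP   <
      [2,5] NP/S   >
        [2,3] "saw" : (NP/S)/NP
        [3,5] NP   <
          [3,4] "that" : PP
          [4,5] "gave" : NP\PP
      [5,7] (S\PP)\(NP/S)   >
        [5,6] "slowly" : ((S\PP)\(NP/S))/N
        [6,7] "no" : N
    [7,8] "every" : S\S

[0,1] PP/NP  lex  "song"
[1,2] NP  lex  "found"
[0,2] PP  >  k=1
[2,3] (NP/S)/NP  lex  "saw"
[3,4] PP  lex  "that"
[4,5] NP\PP  lex  "gave"
[3,5] NP  <  k=4
[2,5] NP/S  >  k=3
[5,6] ((S\PP)\(NP/S))/N  lex  "slowly"
[6,7] N  lex  "no"
[5,7] (S\PP)\(NP/S)  >  k=6
[2,7] S\PP  <  k=5
[7,8] S\S  lex  "every"
[2,8] S\PP  <B  k=7
[0,8] S  <  k=2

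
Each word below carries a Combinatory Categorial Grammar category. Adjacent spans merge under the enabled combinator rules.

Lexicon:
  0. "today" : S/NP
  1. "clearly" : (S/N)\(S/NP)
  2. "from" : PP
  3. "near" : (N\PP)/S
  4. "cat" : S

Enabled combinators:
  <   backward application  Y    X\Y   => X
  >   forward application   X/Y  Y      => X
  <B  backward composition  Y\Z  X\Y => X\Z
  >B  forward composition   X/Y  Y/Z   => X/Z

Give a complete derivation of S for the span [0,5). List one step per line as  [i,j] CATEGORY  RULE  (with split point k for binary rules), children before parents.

[0,1] S/NP  lex  "today"
[1,2] (S/N)\(S/NP)  lex  "clearly"
[0,2] S/N  <  k=1
[2,3] PP  lex  "from"
[3,4] (N\PP)/S  lex  "near"
[4,5] S  lex  "cat"
[3,5] N\PP  >  k=4
[2,5] N  <  k=3
[0,5] S  >  k=2

[0,5] S   >
  [0,2] S/N   <
    [0,1] "today" : S/NP
    [1,2] "clearly" : (S/N)\(S/NP)
  [2,5] N   <
    [2,3] "from" : PP
    [3,5] N\PP   >
      [3,4] "near" : (N\PP)/S
      [4,5] "cat" : S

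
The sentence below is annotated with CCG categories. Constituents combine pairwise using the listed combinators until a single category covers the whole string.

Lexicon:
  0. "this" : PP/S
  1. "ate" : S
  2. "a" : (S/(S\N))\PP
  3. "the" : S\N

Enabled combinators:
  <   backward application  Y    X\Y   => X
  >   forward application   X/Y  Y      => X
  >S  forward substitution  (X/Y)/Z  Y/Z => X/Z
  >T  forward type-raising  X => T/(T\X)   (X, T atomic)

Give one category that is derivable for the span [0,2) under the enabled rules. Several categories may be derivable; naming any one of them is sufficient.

[0,4] S   >
  [0,3] S/(S\N)   <
    [0,2] PP   >
      [0,1] "this" : PP/S
      [1,2] "ate" : S
    [2,3] "a" : (S/(S\N))\PP
  [3,4] "the" : S\N

PP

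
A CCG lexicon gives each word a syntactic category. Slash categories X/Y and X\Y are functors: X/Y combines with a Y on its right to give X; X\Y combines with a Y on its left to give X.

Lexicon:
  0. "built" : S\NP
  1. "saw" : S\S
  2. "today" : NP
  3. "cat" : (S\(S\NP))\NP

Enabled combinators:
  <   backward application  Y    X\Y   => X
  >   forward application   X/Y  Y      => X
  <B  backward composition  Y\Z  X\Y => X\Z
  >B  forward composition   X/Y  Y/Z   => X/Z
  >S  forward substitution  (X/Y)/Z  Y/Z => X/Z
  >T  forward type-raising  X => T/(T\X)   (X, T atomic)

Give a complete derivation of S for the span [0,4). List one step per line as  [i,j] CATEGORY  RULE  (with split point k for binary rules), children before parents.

[0,1] S\NP  lex  "built"
[1,2] S\S  lex  "saw"
[0,2] S\NP  <B  k=1
[2,3] NP  lex  "today"
[3,4] (S\(S\NP))\NP  lex  "cat"
[2,4] S\(S\NP)  <  k=3
[0,4] S  <  k=2

[0,4] S   <
  [0,2] S\NP   <B
    [0,1] "built" : S\NP
    [1,2] "saw" : S\S
  [2,4] S\(S\NP)   <
    [2,3] "today" : NP
    [3,4] "cat" : (S\(S\NP))\NP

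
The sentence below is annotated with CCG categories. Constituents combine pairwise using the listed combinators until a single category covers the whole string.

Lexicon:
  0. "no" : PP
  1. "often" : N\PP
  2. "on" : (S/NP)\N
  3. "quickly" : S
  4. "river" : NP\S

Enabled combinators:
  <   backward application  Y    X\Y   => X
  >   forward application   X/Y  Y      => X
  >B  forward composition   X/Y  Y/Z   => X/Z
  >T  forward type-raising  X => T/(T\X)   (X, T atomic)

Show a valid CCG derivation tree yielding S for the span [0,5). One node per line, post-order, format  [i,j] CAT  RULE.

[0,5] S   >
  [0,3] S/NP   <
    [0,2] N   <
      [0,1] "no" : PP
      [1,2] "often" : N\PP
    [2,3] "on" : (S/NP)\N
  [3,5] NP   <
    [3,4] "quickly" : S
    [4,5] "river" : NP\S

[0,1] PP  lex  "no"
[1,2] N\PP  lex  "often"
[0,2] N  <  k=1
[2,3] (S/NP)\N  lex  "on"
[0,3] S/NP  <  k=2
[3,4] S  lex  "quickly"
[4,5] NP\S  lex  "river"
[3,5] NP  <  k=4
[0,5] S  >  k=3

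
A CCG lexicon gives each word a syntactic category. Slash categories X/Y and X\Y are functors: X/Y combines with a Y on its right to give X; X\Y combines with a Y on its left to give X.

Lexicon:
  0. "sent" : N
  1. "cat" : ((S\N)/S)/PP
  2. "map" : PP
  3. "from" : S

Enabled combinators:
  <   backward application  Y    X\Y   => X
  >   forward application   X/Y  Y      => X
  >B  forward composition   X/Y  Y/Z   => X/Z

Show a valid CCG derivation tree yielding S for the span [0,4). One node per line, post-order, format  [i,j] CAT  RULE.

[0,1] N  lex  "sent"
[1,2] ((S\N)/S)/PP  lex  "cat"
[2,3] PP  lex  "map"
[1,3] (S\N)/S  >  k=2
[3,4] S  lex  "from"
[1,4] S\N  >  k=3
[0,4] S  <  k=1

[0,4] S   <
  [0,1] "sent" : N
  [1,4] S\N   >
    [1,3] (S\N)/S   >
      [1,2] "cat" : ((S\N)/S)/PP
      [2,3] "map" : PP
    [3,4] "from" : S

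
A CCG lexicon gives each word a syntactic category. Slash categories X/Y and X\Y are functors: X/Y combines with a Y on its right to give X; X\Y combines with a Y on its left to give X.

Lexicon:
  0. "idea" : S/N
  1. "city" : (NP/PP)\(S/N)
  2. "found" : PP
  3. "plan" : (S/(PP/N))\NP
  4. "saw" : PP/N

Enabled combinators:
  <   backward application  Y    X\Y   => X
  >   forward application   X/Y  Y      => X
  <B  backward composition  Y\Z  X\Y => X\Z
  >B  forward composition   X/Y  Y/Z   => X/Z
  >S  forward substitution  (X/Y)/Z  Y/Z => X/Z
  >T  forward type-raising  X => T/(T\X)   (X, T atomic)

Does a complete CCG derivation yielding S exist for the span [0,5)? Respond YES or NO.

YES

[0,5] S   >
  [0,4] S/(PP/N)   <
    [0,3] NP   >
      [0,2] NP/PP   <
        [0,1] "idea" : S/N
        [1,2] "city" : (NP/PP)\(S/N)
      [2,3] "found" : PP
    [3,4] "plan" : (S/(PP/N))\NP
  [4,5] "saw" : PP/N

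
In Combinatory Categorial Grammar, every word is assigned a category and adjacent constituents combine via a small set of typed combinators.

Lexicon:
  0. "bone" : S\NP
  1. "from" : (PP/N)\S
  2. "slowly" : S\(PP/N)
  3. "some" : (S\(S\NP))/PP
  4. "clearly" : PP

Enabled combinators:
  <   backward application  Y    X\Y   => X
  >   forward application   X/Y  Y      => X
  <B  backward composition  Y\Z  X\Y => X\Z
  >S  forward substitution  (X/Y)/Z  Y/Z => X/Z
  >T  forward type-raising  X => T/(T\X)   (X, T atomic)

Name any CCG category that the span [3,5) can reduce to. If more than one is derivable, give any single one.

[0,5] S   <
  [0,3] S\NP   <B
    [0,1] "bone" : S\NP
    [1,3] S\S   <B
      [1,2] "from" : (PP/N)\S
      [2,3] "slowly" : S\(PP/N)
  [3,5] S\(S\NP)   >
    [3,4] "some" : (S\(S\NP))/PP
    [4,5] "clearly" : PP

S\(S\NP)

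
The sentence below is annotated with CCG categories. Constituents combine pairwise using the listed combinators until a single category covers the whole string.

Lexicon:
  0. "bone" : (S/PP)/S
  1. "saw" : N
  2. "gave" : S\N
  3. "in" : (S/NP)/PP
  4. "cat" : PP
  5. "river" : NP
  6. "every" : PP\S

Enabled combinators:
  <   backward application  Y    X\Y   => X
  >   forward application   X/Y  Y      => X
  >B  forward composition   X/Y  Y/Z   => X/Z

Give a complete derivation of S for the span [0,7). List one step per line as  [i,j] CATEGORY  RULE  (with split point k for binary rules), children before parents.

[0,7] S   >
  [0,3] S/PP   >
    [0,1] "bone" : (S/PP)/S
    [1,3] S   <
      [1,2] "saw" : N
      [2,3] "gave" : S\N
  [3,7] PP   <
    [3,6] S   >
      [3,5] S/NP   >
        [3,4] "in" : (S/NP)/PP
        [4,5] "cat" : PP
      [5,6] "river" : NP
    [6,7] "every" : PP\S

[0,1] (S/PP)/S  lex  "bone"
[1,2] N  lex  "saw"
[2,3] S\N  lex  "gave"
[1,3] S  <  k=2
[0,3] S/PP  >  k=1
[3,4] (S/NP)/PP  lex  "in"
[4,5] PP  lex  "cat"
[3,5] S/NP  >  k=4
[5,6] NP  lex  "river"
[3,6] S  >  k=5
[6,7] PP\S  lex  "every"
[3,7] PP  <  k=6
[0,7] S  >  k=3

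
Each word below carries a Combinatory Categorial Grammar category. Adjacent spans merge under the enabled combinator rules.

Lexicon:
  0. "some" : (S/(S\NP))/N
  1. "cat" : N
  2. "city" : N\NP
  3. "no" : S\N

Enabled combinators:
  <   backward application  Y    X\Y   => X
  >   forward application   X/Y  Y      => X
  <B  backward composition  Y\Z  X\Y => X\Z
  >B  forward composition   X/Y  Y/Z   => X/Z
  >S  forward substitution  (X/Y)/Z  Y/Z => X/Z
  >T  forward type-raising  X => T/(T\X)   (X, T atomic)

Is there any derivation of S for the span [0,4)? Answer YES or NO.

YES

[0,4] S   >
  [0,2] S/(S\NP)   >
    [0,1] "some" : (S/(S\NP))/N
    [1,2] "cat" : N
  [2,4] S\NP   <B
    [2,3] "city" : N\NP
    [3,4] "no" : S\N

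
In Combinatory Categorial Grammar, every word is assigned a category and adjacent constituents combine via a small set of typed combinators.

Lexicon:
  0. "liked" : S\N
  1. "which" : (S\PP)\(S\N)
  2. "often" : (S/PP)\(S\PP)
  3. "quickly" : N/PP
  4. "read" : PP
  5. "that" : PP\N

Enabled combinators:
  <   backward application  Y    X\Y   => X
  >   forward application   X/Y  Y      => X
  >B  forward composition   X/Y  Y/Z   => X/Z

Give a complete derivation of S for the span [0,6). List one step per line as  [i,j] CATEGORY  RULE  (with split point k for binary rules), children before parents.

[0,1] S\N  lex  "liked"
[1,2] (S\PP)\(S\N)  lex  "which"
[0,2] S\PP  <  k=1
[2,3] (S/PP)\(S\PP)  lex  "often"
[0,3] S/PP  <  k=2
[3,4] N/PP  lex  "quickly"
[4,5] PP  lex  "read"
[3,5] N  >  k=4
[5,6] PP\N  lex  "that"
[3,6] PP  <  k=5
[0,6] S  >  k=3

[0,6] S   >
  [0,3] S/PP   <
    [0,2] S\PP   <
      [0,1] "liked" : S\N
      [1,2] "which" : (S\PP)\(S\N)
    [2,3] "often" : (S/PP)\(S\PP)
  [3,6] PP   <
    [3,5] N   >
      [3,4] "quickly" : N/PP
      [4,5] "read" : PP
    [5,6] "that" : PP\N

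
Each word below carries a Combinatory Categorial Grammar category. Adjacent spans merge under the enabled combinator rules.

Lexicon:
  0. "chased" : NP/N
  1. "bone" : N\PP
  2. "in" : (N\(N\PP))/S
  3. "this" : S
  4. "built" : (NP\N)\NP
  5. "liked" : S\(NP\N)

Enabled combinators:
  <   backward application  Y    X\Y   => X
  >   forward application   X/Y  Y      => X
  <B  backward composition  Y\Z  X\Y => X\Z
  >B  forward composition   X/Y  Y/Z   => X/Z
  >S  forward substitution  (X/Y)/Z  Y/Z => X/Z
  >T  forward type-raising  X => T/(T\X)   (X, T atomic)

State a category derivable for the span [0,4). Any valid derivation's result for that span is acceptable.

NP

[0,6] S   <
  [0,5] NP\N   <
    [0,4] NP   >
      [0,1] "chased" : NP/N
      [1,4] N   <
        [1,2] "bone" : N\PP
        [2,4] N\(N\PP)   >
          [2,3] "in" : (N\(N\PP))/S
          [3,4] "this" : S
    [4,5] "built" : (NP\N)\NP
  [5,6] "liked" : S\(NP\N)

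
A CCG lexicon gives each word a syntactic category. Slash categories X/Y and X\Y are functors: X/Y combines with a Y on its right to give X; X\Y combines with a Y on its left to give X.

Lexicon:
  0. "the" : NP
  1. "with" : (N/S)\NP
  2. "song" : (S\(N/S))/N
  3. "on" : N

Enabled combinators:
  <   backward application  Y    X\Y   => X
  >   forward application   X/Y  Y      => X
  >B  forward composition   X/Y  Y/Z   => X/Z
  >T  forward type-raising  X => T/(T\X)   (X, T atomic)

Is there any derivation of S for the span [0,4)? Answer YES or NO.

YES

[0,4] S   <
  [0,2] N/S   <
    [0,1] "the" : NP
    [1,2] "with" : (N/S)\NP
  [2,4] S\(N/S)   >
    [2,3] "song" : (S\(N/S))/N
    [3,4] "on" : N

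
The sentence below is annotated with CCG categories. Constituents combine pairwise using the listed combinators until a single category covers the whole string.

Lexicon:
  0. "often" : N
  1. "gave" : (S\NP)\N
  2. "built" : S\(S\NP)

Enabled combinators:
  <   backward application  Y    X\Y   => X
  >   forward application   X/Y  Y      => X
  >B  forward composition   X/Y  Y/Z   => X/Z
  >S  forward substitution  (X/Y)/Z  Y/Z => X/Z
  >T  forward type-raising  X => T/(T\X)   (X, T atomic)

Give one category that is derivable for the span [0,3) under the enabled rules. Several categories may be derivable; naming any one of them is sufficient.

[0,3] S   <
  [0,2] S\NP   <
    [0,1] "often" : N
    [1,2] "gave" : (S\NP)\N
  [2,3] "built" : S\(S\NP)

S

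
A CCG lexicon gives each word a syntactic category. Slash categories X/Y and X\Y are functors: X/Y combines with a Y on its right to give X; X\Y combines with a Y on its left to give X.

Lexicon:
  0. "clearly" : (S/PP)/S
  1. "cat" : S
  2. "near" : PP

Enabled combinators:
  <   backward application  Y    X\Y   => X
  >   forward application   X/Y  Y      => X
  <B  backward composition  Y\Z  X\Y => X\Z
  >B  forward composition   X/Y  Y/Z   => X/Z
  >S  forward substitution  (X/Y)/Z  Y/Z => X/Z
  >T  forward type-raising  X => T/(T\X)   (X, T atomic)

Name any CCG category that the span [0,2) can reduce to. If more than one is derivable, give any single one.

S/PP

[0,3] S   >
  [0,2] S/PP   >
    [0,1] "clearly" : (S/PP)/S
    [1,2] "cat" : S
  [2,3] "near" : PP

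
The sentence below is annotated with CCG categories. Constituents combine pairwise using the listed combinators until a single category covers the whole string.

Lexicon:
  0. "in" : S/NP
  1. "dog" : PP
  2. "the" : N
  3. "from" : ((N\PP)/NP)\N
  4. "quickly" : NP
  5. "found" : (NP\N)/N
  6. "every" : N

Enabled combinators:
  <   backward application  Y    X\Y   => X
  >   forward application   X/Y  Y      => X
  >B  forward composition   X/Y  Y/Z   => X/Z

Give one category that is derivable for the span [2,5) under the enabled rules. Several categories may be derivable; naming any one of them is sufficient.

N\PP

[0,7] S   >
  [0,1] "in" : S/NP
  [1,7] NP   <
    [1,5] N   <
      [1,2] "dog" : PP
      [2,5] N\PP   >
        [2,4] (N\PP)/NP   <
          [2,3] "the" : N
          [3,4] "from" : ((N\PP)/NP)\N
        [4,5] "quickly" : NP
    [5,7] NP\N   >
      [5,6] "found" : (NP\N)/N
      [6,7] "every" : N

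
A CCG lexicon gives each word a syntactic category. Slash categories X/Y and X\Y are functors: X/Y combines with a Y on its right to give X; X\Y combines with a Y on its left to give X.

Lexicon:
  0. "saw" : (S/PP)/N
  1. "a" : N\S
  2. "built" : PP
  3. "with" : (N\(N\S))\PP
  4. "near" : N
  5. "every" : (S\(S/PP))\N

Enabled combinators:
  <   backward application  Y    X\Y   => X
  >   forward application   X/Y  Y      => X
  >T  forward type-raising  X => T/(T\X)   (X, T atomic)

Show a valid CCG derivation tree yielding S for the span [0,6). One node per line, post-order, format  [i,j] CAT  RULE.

[0,6] S   <
  [0,4] S/PP   >
    [0,1] "saw" : (S/PP)/N
    [1,4] N   <
      [1,2] "a" : N\S
      [2,4] N\(N\S)   <
        [2,3] "built" : PP
        [3,4] "with" : (N\(N\S))\PP
  [4,6] S\(S/PP)   <
    [4,5] "near" : N
    [5,6] "every" : (S\(S/PP))\N

[0,1] (S/PP)/N  lex  "saw"
[1,2] N\S  lex  "a"
[2,3] PP  lex  "built"
[3,4] (N\(N\S))\PP  lex  "with"
[2,4] N\(N\S)  <  k=3
[1,4] N  <  k=2
[0,4] S/PP  >  k=1
[4,5] N  lex  "near"
[5,6] (S\(S/PP))\N  lex  "every"
[4,6] S\(S/PP)  <  k=5
[0,6] S  <  k=4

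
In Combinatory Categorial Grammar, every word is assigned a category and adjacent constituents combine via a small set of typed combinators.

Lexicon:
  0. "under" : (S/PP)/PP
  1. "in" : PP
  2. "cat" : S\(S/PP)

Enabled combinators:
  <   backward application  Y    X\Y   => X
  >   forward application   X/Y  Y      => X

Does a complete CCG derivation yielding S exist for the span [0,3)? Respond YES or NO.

YES

[0,3] S   <
  [0,2] S/PP   >
    [0,1] "under" : (S/PP)/PP
    [1,2] "in" : PP
  [2,3] "cat" : S\(S/PP)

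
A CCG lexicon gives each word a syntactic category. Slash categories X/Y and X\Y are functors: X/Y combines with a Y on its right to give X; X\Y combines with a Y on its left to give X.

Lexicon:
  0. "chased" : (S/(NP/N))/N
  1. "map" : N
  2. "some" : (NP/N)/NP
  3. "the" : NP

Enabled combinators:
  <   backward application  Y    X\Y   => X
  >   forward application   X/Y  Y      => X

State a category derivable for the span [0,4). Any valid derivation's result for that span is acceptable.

[0,4] S   >
  [0,2] S/(NP/N)   >
    [0,1] "chased" : (S/(NP/N))/N
    [1,2] "map" : N
  [2,4] NP/N   >
    [2,3] "some" : (NP/N)/NP
    [3,4] "the" : NP

S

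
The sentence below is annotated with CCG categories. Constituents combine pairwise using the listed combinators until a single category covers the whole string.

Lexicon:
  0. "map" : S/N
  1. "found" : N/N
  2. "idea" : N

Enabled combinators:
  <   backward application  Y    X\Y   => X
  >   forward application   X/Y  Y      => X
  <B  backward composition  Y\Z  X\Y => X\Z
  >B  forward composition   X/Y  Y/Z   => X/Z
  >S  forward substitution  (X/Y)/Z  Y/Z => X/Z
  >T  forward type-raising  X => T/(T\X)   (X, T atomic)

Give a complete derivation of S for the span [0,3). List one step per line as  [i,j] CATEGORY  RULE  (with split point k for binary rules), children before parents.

[0,3] S   >
  [0,2] S/N   >B
    [0,1] "map" : S/N
    [1,2] "found" : N/N
  [2,3] "idea" : N

[0,1] S/N  lex  "map"
[1,2] N/N  lex  "found"
[0,2] S/N  >B  k=1
[2,3] N  lex  "idea"
[0,3] S  >  k=2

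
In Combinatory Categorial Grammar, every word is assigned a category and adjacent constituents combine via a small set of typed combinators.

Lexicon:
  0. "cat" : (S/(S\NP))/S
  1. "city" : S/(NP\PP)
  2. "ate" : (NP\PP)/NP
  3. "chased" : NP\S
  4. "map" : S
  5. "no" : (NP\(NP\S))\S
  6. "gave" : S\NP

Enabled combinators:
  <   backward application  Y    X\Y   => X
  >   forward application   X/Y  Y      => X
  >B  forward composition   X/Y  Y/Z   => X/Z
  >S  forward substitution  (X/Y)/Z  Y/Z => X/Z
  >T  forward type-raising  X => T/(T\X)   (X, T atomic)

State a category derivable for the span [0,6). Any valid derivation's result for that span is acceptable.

S/(S\NP)

[0,7] S   >
  [0,6] S/(S\NP)   >
    [0,1] "cat" : (S/(S\NP))/S
    [1,6] S   >
      [1,3] S/NP   >B
        [1,2] "city" : S/(NP\PP)
        [2,3] "ate" : (NP\PP)/NP
      [3,6] NP   <
        [3,4] "chased" : NP\S
        [4,6] NP\(NP\S)   <
          [4,5] "map" : S
          [5,6] "no" : (NP\(NP\S))\S
  [6,7] "gave" : S\NP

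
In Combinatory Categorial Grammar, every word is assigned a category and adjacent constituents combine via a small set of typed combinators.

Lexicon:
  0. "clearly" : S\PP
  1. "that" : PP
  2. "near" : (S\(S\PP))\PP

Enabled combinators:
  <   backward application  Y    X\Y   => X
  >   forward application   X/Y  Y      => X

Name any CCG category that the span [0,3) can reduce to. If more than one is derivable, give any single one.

[0,3] S   <
  [0,1] "clearly" : S\PP
  [1,3] S\(S\PP)   <
    [1,2] "that" : PP
    [2,3] "near" : (S\(S\PP))\PP

S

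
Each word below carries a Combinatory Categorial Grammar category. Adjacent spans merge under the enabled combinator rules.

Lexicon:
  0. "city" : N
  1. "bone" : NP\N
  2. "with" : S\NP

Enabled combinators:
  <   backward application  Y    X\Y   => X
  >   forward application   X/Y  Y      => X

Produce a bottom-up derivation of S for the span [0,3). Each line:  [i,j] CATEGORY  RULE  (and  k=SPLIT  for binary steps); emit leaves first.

[0,1] N  lex  "city"
[1,2] NP\N  lex  "bone"
[0,2] NP  <  k=1
[2,3] S\NP  lex  "with"
[0,3] S  <  k=2

[0,3] S   <
  [0,2] NP   <
    [0,1] "city" : N
    [1,2] "bone" : NP\N
  [2,3] "with" : S\NP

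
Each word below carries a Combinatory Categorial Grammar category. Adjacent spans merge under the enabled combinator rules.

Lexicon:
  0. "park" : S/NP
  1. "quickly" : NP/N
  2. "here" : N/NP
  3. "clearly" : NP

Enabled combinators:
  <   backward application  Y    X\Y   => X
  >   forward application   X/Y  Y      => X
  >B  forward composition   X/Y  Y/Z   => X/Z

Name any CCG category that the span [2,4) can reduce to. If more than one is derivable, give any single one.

[0,4] S   >
  [0,1] "park" : S/NP
  [1,4] NP   >
    [1,2] "quickly" : NP/N
    [2,4] N   >
      [2,3] "here" : N/NP
      [3,4] "clearly" : NP

N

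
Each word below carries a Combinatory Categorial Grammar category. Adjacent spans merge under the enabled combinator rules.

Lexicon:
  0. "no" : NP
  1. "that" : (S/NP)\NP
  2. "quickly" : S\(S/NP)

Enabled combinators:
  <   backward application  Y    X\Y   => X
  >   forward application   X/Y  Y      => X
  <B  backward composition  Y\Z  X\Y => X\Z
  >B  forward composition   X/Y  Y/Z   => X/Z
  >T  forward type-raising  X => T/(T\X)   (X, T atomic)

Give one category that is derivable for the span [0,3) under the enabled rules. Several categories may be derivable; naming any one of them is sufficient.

S

[0,3] S   >
  [0,1] S/(S\NP)   >T
    [0,1] "no" : NP
  [1,3] S\NP   <B
    [1,2] "that" : (S/NP)\NP
    [2,3] "quickly" : S\(S/NP)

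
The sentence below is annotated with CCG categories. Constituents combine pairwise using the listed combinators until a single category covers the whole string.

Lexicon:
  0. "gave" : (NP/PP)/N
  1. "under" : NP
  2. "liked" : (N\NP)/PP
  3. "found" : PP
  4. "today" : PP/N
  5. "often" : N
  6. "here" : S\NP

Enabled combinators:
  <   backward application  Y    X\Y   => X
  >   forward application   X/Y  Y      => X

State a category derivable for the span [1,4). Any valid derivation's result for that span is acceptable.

[0,7] S   <
  [0,6] NP   >
    [0,4] NP/PP   >
      [0,1] "gave" : (NP/PP)/N
      [1,4] N   <
        [1,2] "under" : NP
        [2,4] N\NP   >
          [2,3] "liked" : (N\NP)/PP
          [3,4] "found" : PP
    [4,6] PP   >
      [4,5] "today" : PP/N
      [5,6] "often" : N
  [6,7] "here" : S\NP

N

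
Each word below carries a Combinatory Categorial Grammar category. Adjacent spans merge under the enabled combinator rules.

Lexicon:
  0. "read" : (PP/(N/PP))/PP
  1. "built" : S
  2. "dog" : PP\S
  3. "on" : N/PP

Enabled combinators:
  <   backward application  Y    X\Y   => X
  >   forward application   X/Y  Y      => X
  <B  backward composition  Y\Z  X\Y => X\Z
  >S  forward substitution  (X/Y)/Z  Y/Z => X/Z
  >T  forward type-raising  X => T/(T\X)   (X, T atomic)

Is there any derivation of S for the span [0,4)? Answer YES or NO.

(PP/(N/PP))/PP S PP\S N/PP
CKY chart[0,4] = {N/(N\PP), NP/(NP\PP), PP, PP/(PP\PP), S/(S\PP)}; S ∉ chart

NO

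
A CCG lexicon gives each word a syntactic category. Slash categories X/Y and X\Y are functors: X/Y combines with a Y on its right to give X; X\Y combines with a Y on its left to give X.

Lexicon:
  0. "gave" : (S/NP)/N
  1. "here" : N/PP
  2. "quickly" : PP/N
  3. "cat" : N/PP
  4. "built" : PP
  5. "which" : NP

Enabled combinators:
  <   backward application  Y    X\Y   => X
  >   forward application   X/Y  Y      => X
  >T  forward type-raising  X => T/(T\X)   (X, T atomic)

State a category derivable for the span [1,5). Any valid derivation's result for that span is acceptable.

N

[0,6] S   >
  [0,5] S/NP   >
    [0,1] "gave" : (S/NP)/N
    [1,5] N   >
      [1,2] "here" : N/PP
      [2,5] PP   >
        [2,3] "quickly" : PP/N
        [3,5] N   >
          [3,4] "cat" : N/PP
          [4,5] "built" : PP
  [5,6] "which" : NP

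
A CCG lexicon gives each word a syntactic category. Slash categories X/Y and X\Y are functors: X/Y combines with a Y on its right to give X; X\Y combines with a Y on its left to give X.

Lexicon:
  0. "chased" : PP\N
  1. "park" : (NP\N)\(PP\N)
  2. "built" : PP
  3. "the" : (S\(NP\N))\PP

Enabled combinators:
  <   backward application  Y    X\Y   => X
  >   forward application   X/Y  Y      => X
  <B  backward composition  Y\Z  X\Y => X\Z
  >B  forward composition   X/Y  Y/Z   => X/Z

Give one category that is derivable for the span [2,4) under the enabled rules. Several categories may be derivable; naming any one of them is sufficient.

S\(NP\N)

[0,4] S   <
  [0,2] NP\N   <
    [0,1] "chased" : PP\N
    [1,2] "park" : (NP\N)\(PP\N)
  [2,4] S\(NP\N)   <
    [2,3] "built" : PP
    [3,4] "the" : (S\(NP\N))\PP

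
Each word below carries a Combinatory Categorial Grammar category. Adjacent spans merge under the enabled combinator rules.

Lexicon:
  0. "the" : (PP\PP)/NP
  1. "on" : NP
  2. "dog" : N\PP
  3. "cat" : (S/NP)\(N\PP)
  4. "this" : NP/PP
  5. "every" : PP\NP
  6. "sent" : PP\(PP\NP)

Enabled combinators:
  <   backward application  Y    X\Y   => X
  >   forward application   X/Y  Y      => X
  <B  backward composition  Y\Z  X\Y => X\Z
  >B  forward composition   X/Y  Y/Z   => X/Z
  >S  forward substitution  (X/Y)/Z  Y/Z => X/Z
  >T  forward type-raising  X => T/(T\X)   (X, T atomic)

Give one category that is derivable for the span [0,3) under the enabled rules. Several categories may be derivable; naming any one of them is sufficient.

[0,7] S   >
  [0,5] S/PP   >B
    [0,4] S/NP   <
      [0,3] N\PP   <B
        [0,2] PP\PP   >
          [0,1] "the" : (PP\PP)/NP
          [1,2] "on" : NP
        [2,3] "dog" : N\PP
      [3,4] "cat" : (S/NP)\(N\PP)
    [4,5] "this" : NP/PP
  [5,7] PP   <
    [5,6] "every" : PP\NP
    [6,7] "sent" : PP\(PP\NP)

N\PP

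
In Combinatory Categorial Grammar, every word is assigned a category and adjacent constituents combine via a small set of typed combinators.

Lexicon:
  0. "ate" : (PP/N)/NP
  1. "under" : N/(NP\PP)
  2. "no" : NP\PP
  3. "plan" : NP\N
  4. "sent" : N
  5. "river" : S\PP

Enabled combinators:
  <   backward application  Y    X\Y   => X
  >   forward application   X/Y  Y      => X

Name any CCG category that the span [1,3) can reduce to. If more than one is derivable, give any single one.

N

[0,6] S   <
  [0,5] PP   >
    [0,4] PP/N   >
      [0,1] "ate" : (PP/N)/NP
      [1,4] NP   <
        [1,3] N   >
          [1,2] "under" : N/(NP\PP)
          [2,3] "no" : NP\PP
        [3,4] "plan" : NP\N
    [4,5] "sent" : N
  [5,6] "river" : S\PP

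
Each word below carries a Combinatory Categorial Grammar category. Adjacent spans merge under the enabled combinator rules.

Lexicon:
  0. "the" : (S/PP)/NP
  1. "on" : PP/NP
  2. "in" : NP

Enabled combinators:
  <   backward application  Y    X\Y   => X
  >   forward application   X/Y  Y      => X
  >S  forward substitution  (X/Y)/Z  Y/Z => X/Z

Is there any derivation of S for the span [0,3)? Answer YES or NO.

YES

[0,3] S   >
  [0,2] S/NP   >S
    [0,1] "the" : (S/PP)/NP
    [1,2] "on" : PP/NP
  [2,3] "in" : NP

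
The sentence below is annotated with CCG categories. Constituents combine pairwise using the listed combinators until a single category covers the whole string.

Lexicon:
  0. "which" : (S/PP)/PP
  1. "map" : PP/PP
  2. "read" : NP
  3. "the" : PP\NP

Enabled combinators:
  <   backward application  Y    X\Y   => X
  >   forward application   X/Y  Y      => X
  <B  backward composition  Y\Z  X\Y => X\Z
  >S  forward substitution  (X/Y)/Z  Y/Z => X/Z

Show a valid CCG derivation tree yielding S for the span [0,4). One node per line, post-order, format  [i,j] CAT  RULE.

[0,1] (S/PP)/PP  lex  "which"
[1,2] PP/PP  lex  "map"
[0,2] S/PP  >S  k=1
[2,3] NP  lex  "read"
[3,4] PP\NP  lex  "the"
[2,4] PP  <  k=3
[0,4] S  >  k=2

[0,4] S   >
  [0,2] S/PP   >S
    [0,1] "which" : (S/PP)/PP
    [1,2] "map" : PP/PP
  [2,4] PP   <
    [2,3] "read" : NP
    [3,4] "the" : PP\NP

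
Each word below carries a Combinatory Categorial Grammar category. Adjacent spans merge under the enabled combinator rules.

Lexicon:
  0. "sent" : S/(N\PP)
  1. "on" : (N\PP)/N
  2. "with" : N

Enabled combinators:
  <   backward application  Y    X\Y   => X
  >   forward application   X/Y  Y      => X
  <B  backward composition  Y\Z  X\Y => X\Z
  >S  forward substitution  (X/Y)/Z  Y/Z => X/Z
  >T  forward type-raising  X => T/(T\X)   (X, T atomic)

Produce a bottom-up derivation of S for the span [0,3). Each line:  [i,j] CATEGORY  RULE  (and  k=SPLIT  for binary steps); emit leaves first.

[0,1] S/(N\PP)  lex  "sent"
[1,2] (N\PP)/N  lex  "on"
[2,3] N  lex  "with"
[1,3] N\PP  >  k=2
[0,3] S  >  k=1

[0,3] S   >
  [0,1] "sent" : S/(N\PP)
  [1,3] N\PP   >
    [1,2] "on" : (N\PP)/N
    [2,3] "with" : N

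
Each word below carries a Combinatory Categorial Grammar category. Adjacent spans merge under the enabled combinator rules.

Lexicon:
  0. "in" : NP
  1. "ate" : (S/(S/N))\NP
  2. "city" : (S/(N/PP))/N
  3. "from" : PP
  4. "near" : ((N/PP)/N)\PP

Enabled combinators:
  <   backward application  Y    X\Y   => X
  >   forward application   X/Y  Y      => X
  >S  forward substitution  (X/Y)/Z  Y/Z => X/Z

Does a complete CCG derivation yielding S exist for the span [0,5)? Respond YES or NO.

YES

[0,5] S   >
  [0,2] S/(S/N)   <
    [0,1] "in" : NP
    [1,2] "ate" : (S/(S/N))\NP
  [2,5] S/N   >S
    [2,3] "city" : (S/(N/PP))/N
    [3,5] (N/PP)/N   <
      [3,4] "from" : PP
      [4,5] "near" : ((N/PP)/N)\PP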